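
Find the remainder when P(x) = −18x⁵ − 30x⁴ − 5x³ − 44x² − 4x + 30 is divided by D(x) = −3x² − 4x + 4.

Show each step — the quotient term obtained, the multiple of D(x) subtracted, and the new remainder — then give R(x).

Step 1: lead(−18x⁵ − 30x⁴ − 5x³ − 44x² − 4x + 30) ÷ lead(D) = −18x⁵ ÷ −3x² = 6x³. Subtract (6x³)·D = −18x⁵ − 24x⁴ + 24x³. Remainder: −6x⁴ − 29x³ − 44x² − 4x + 30.
Step 2: lead(−6x⁴ − 29x³ − 44x² − 4x + 30) ÷ lead(D) = −6x⁴ ÷ −3x² = 2x². Subtract (2x²)·D = −6x⁴ − 8x³ + 8x². Remainder: −21x³ − 52x² − 4x + 30.
Step 3: lead(−21x³ − 52x² − 4x + 30) ÷ lead(D) = −21x³ ÷ −3x² = 7x. Subtract (7x)·D = −21x³ − 28x² + 28x. Remainder: −24x² − 32x + 30.
Step 4: lead(−24x² − 32x + 30) ÷ lead(D) = −24x² ÷ −3x² = 8. Subtract (8)·D = −24x² − 32x + 32. Remainder: −2.

R(x) = −2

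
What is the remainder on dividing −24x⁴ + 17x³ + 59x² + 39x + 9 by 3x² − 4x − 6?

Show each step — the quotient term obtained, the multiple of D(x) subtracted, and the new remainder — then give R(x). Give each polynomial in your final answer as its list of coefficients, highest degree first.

Step 1: lead(−24x⁴ + 17x³ + 59x² + 39x + 9) ÷ lead(D) = −24x⁴ ÷ 3x² = −8x². Subtract (−8x²)·D = −24x⁴ + 32x³ + 48x². Remainder: −15x³ + 11x² + 39x + 9.
Step 2: lead(−15x³ + 11x² + 39x + 9) ÷ lead(D) = −15x³ ÷ 3x² = −5x. Subtract (−5x)·D = −15x³ + 20x² + 30x. Remainder: −9x² + 9x + 9.
Step 3: lead(−9x² + 9x + 9) ÷ lead(D) = −9x² ÷ 3x² = −3. Subtract (−3)·D = −9x² + 12x + 18. Remainder: −3x − 9.

R = [-3, -9]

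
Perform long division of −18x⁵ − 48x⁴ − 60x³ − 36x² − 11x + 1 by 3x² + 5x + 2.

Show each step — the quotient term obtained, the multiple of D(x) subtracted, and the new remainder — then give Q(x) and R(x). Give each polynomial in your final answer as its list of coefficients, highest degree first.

Step 1: lead(−18x⁵ − 48x⁴ − 60x³ − 36x² − 11x + 1) ÷ lead(D) = −18x⁵ ÷ 3x² = −6x³. Subtract (−6x³)·D = −18x⁵ − 30x⁴ − 12x³. Remainder: −18x⁴ − 48x³ − 36x² − 11x + 1.
Step 2: lead(−18x⁴ − 48x³ − 36x² − 11x + 1) ÷ lead(D) = −18x⁴ ÷ 3x² = −6x². Subtract (−6x²)·D = −18x⁴ − 30x³ − 12x². Remainder: −18x³ − 24x² − 11x + 1.
Step 3: lead(−18x³ − 24x² − 11x + 1) ÷ lead(D) = −18x³ ÷ 3x² = −6x. Subtract (−6x)·D = −18x³ − 30x² − 12x. Remainder: 6x² + x + 1.
Step 4: lead(6x² + x + 1) ÷ lead(D) = 6x² ÷ 3x² = 2. Subtract (2)·D = 6x² + 10x + 4. Remainder: −9x − 3.

Q = [-6, -6, -6, 2]; R = [-9, -3]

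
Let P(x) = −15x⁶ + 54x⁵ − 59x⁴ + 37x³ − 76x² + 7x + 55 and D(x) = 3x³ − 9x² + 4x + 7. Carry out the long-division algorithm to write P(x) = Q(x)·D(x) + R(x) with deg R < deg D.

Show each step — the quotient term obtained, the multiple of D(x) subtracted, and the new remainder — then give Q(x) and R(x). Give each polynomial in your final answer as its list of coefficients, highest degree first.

Q = [-5, 3, -4, 8]; R = [-9, 3, -1]

Step 1: lead(−15x⁶ + 54x⁵ − 59x⁴ + 37x³ − 76x² + 7x + 55) ÷ lead(D) = −15x⁶ ÷ 3x³ = −5x³. Subtract (−5x³)·D = −15x⁶ + 45x⁵ − 20x⁴ − 35x³. Remainder: 9x⁵ − 39x⁴ + 72x³ − 76x² + 7x + 55.
Step 2: lead(9x⁵ − 39x⁴ + 72x³ − 76x² + 7x + 55) ÷ lead(D) = 9x⁵ ÷ 3x³ = 3x². Subtract (3x²)·D = 9x⁵ − 27x⁴ + 12x³ + 21x². Remainder: −12x⁴ + 60x³ − 97x² + 7x + 55.
Step 3: lead(−12x⁴ + 60x³ − 97x² + 7x + 55) ÷ lead(D) = −12x⁴ ÷ 3x³ = −4x. Subtract (−4x)·D = −12x⁴ + 36x³ − 16x² − 28x. Remainder: 24x³ − 81x² + 35x + 55.
Step 4: lead(24x³ − 81x² + 35x + 55) ÷ lead(D) = 24x³ ÷ 3x³ = 8. Subtract (8)·D = 24x³ − 72x² + 32x + 56. Remainder: −9x² + 3x − 1.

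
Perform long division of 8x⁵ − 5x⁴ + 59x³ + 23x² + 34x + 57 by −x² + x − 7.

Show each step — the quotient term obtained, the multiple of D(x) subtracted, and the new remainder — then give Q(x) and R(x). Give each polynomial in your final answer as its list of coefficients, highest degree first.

Q = [-8, -3, -6, -8]; R = [1]

Step 1: lead(8x⁵ − 5x⁴ + 59x³ + 23x² + 34x + 57) ÷ lead(D) = 8x⁵ ÷ −x² = −8x³. Subtract (−8x³)·D = 8x⁵ − 8x⁴ + 56x³. Remainder: 3x⁴ + 3x³ + 23x² + 34x + 57.
Step 2: lead(3x⁴ + 3x³ + 23x² + 34x + 57) ÷ lead(D) = 3x⁴ ÷ −x² = −3x². Subtract (−3x²)·D = 3x⁴ − 3x³ + 21x². Remainder: 6x³ + 2x² + 34x + 57.
Step 3: lead(6x³ + 2x² + 34x + 57) ÷ lead(D) = 6x³ ÷ −x² = −6x. Subtract (−6x)·D = 6x³ − 6x² + 42x. Remainder: 8x² − 8x + 57.
Step 4: lead(8x² − 8x + 57) ÷ lead(D) = 8x² ÷ −x² = −8. Subtract (−8)·D = 8x² − 8x + 56. Remainder: 1.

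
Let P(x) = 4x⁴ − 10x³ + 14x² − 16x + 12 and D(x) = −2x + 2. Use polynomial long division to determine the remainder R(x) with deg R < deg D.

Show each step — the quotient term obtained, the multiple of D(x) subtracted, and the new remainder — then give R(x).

Step 1: lead(4x⁴ − 10x³ + 14x² − 16x + 12) ÷ lead(D) = 4x⁴ ÷ −2x = −2x³. Subtract (−2x³)·D = 4x⁴ − 4x³. Remainder: −6x³ + 14x² − 16x + 12.
Step 2: lead(−6x³ + 14x² − 16x + 12) ÷ lead(D) = −6x³ ÷ −2x = 3x². Subtract (3x²)·D = −6x³ + 6x². Remainder: 8x² − 16x + 12.
Step 3: lead(8x² − 16x + 12) ÷ lead(D) = 8x² ÷ −2x = −4x. Subtract (−4x)·D = 8x² − 8x. Remainder: −8x + 12.
Step 4: lead(−8x + 12) ÷ lead(D) = −8x ÷ −2x = 4. Subtract (4)·D = −8x + 8. Remainder: 4.

R(x) = 4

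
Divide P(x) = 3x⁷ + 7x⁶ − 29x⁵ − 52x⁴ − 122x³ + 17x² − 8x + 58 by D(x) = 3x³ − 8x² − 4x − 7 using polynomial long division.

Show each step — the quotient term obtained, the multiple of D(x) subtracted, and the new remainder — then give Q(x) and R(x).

Q(x) = x⁴ + 5x³ + 5x² + 5x − 9; R(x) = −9x − 5

Step 1: lead(3x⁷ + 7x⁶ − 29x⁵ − 52x⁴ − 122x³ + 17x² − 8x + 58) ÷ lead(D) = 3x⁷ ÷ 3x³ = x⁴. Subtract (x⁴)·D = 3x⁷ − 8x⁶ − 4x⁵ − 7x⁴. Remainder: 15x⁶ − 25x⁵ − 45x⁴ − 122x³ + 17x² − 8x + 58.
Step 2: lead(15x⁶ − 25x⁵ − 45x⁴ − 122x³ + 17x² − 8x + 58) ÷ lead(D) = 15x⁶ ÷ 3x³ = 5x³. Subtract (5x³)·D = 15x⁶ − 40x⁵ − 20x⁴ − 35x³. Remainder: 15x⁵ − 25x⁴ − 87x³ + 17x² − 8x + 58.
Step 3: lead(15x⁵ − 25x⁴ − 87x³ + 17x² − 8x + 58) ÷ lead(D) = 15x⁵ ÷ 3x³ = 5x². Subtract (5x²)·D = 15x⁵ − 40x⁴ − 20x³ − 35x². Remainder: 15x⁴ − 67x³ + 52x² − 8x + 58.
Step 4: lead(15x⁴ − 67x³ + 52x² − 8x + 58) ÷ lead(D) = 15x⁴ ÷ 3x³ = 5x. Subtract (5x)·D = 15x⁴ − 40x³ − 20x² − 35x. Remainder: −27x³ + 72x² + 27x + 58.
Step 5: lead(−27x³ + 72x² + 27x + 58) ÷ lead(D) = −27x³ ÷ 3x³ = −9. Subtract (−9)·D = −27x³ + 72x² + 36x + 63. Remainder: −9x − 5.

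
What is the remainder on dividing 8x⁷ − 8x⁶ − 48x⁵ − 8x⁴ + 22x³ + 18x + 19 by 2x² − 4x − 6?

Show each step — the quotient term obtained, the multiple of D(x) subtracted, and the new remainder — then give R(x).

Step 1: lead(8x⁷ − 8x⁶ − 48x⁵ − 8x⁴ + 22x³ + 18x + 19) ÷ lead(D) = 8x⁷ ÷ 2x² = 4x⁵. Subtract (4x⁵)·D = 8x⁷ − 16x⁶ − 24x⁵. Remainder: 8x⁶ − 24x⁵ − 8x⁴ + 22x³ + 18x + 19.
Step 2: lead(8x⁶ − 24x⁵ − 8x⁴ + 22x³ + 18x + 19) ÷ lead(D) = 8x⁶ ÷ 2x² = 4x⁴. Subtract (4x⁴)·D = 8x⁶ − 16x⁵ − 24x⁴. Remainder: −8x⁵ + 16x⁴ + 22x³ + 18x + 19.
Step 3: lead(−8x⁵ + 16x⁴ + 22x³ + 18x + 19) ÷ lead(D) = −8x⁵ ÷ 2x² = −4x³. Subtract (−4x³)·D = −8x⁵ + 16x⁴ + 24x³. Remainder: −2x³ + 18x + 19.
Step 4: lead(−2x³ + 18x + 19) ÷ lead(D) = −2x³ ÷ 2x² = −x. Subtract (−x)·D = −2x³ + 4x² + 6x. Remainder: −4x² + 12x + 19.
Step 5: lead(−4x² + 12x + 19) ÷ lead(D) = −4x² ÷ 2x² = −2. Subtract (−2)·D = −4x² + 8x + 12. Remainder: 4x + 7.

R(x) = 4x + 7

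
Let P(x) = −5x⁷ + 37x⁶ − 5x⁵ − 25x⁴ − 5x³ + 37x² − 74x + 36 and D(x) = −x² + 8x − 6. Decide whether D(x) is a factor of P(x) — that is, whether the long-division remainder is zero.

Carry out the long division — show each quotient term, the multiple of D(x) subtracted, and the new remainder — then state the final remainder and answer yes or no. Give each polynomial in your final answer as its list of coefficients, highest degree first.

R = [-6], so D(x) is not a factor of P(x). no

Step 1: lead(−5x⁷ + 37x⁶ − 5x⁵ − 25x⁴ − 5x³ + 37x² − 74x + 36) ÷ lead(D) = −5x⁷ ÷ −x² = 5x⁵. Subtract (5x⁵)·D = −5x⁷ + 40x⁶ − 30x⁵. Remainder: −3x⁶ + 25x⁵ − 25x⁴ − 5x³ + 37x² − 74x + 36.
Step 2: lead(−3x⁶ + 25x⁵ − 25x⁴ − 5x³ + 37x² − 74x + 36) ÷ lead(D) = −3x⁶ ÷ −x² = 3x⁴. Subtract (3x⁴)·D = −3x⁶ + 24x⁵ − 18x⁴. Remainder: x⁵ − 7x⁴ − 5x³ + 37x² − 74x + 36.
Step 3: lead(x⁵ − 7x⁴ − 5x³ + 37x² − 74x + 36) ÷ lead(D) = x⁵ ÷ −x² = −x³. Subtract (−x³)·D = x⁵ − 8x⁴ + 6x³. Remainder: x⁴ − 11x³ + 37x² − 74x + 36.
Step 4: lead(x⁴ − 11x³ + 37x² − 74x + 36) ÷ lead(D) = x⁴ ÷ −x² = −x². Subtract (−x²)·D = x⁴ − 8x³ + 6x². Remainder: −3x³ + 31x² − 74x + 36.
Step 5: lead(−3x³ + 31x² − 74x + 36) ÷ lead(D) = −3x³ ÷ −x² = 3x. Subtract (3x)·D = −3x³ + 24x² − 18x. Remainder: 7x² − 56x + 36.
Step 6: lead(7x² − 56x + 36) ÷ lead(D) = 7x² ÷ −x² = −7. Subtract (−7)·D = 7x² − 56x + 42. Remainder: −6.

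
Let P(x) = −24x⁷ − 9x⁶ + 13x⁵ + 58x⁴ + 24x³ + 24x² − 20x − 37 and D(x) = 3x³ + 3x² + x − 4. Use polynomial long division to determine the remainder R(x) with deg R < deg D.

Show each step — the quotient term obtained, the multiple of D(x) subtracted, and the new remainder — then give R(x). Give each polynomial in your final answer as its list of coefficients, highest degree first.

Step 1: lead(−24x⁷ − 9x⁶ + 13x⁵ + 58x⁴ + 24x³ + 24x² − 20x − 37) ÷ lead(D) = −24x⁷ ÷ 3x³ = −8x⁴. Subtract (−8x⁴)·D = −24x⁷ − 24x⁶ − 8x⁵ + 32x⁴. Remainder: 15x⁶ + 21x⁵ + 26x⁴ + 24x³ + 24x² − 20x − 37.
Step 2: lead(15x⁶ + 21x⁵ + 26x⁴ + 24x³ + 24x² − 20x − 37) ÷ lead(D) = 15x⁶ ÷ 3x³ = 5x³. Subtract (5x³)·D = 15x⁶ + 15x⁵ + 5x⁴ − 20x³. Remainder: 6x⁵ + 21x⁴ + 44x³ + 24x² − 20x − 37.
Step 3: lead(6x⁵ + 21x⁴ + 44x³ + 24x² − 20x − 37) ÷ lead(D) = 6x⁵ ÷ 3x³ = 2x². Subtract (2x²)·D = 6x⁵ + 6x⁴ + 2x³ − 8x². Remainder: 15x⁴ + 42x³ + 32x² − 20x − 37.
Step 4: lead(15x⁴ + 42x³ + 32x² − 20x − 37) ÷ lead(D) = 15x⁴ ÷ 3x³ = 5x. Subtract (5x)·D = 15x⁴ + 15x³ + 5x² − 20x. Remainder: 27x³ + 27x² − 37.
Step 5: lead(27x³ + 27x² − 37) ÷ lead(D) = 27x³ ÷ 3x³ = 9. Subtract (9)·D = 27x³ + 27x² + 9x − 36. Remainder: −9x − 1.

R = [-9, -1]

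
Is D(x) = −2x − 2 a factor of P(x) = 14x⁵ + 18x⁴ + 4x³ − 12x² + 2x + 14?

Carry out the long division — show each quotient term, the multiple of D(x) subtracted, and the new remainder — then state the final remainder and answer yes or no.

R(x) = 0, so D(x) is a factor of P(x). yes

Step 1: lead(14x⁵ + 18x⁴ + 4x³ − 12x² + 2x + 14) ÷ lead(D) = 14x⁵ ÷ −2x = −7x⁴. Subtract (−7x⁴)·D = 14x⁵ + 14x⁴. Remainder: 4x⁴ + 4x³ − 12x² + 2x + 14.
Step 2: lead(4x⁴ + 4x³ − 12x² + 2x + 14) ÷ lead(D) = 4x⁴ ÷ −2x = −2x³. Subtract (−2x³)·D = 4x⁴ + 4x³. Remainder: −12x² + 2x + 14.
Step 3: lead(−12x² + 2x + 14) ÷ lead(D) = −12x² ÷ −2x = 6x. Subtract (6x)·D = −12x² − 12x. Remainder: 14x + 14.
Step 4: lead(14x + 14) ÷ lead(D) = 14x ÷ −2x = −7. Subtract (−7)·D = 14x + 14. Remainder: 0.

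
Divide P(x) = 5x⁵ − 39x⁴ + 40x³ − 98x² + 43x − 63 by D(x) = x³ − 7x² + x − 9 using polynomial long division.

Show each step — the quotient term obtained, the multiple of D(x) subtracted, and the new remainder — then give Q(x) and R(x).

Q(x) = 5x² − 4x + 7; R(x) = 0

Step 1: lead(5x⁵ − 39x⁴ + 40x³ − 98x² + 43x − 63) ÷ lead(D) = 5x⁵ ÷ x³ = 5x². Subtract (5x²)·D = 5x⁵ − 35x⁴ + 5x³ − 45x². Remainder: −4x⁴ + 35x³ − 53x² + 43x − 63.
Step 2: lead(−4x⁴ + 35x³ − 53x² + 43x − 63) ÷ lead(D) = −4x⁴ ÷ x³ = −4x. Subtract (−4x)·D = −4x⁴ + 28x³ − 4x² + 36x. Remainder: 7x³ − 49x² + 7x − 63.
Step 3: lead(7x³ − 49x² + 7x − 63) ÷ lead(D) = 7x³ ÷ x³ = 7. Subtract (7)·D = 7x³ − 49x² + 7x − 63. Remainder: 0.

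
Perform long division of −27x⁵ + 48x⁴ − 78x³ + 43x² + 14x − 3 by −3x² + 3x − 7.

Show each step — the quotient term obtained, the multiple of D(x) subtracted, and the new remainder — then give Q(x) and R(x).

Step 1: lead(−27x⁵ + 48x⁴ − 78x³ + 43x² + 14x − 3) ÷ lead(D) = −27x⁵ ÷ −3x² = 9x³. Subtract (9x³)·D = −27x⁵ + 27x⁴ − 63x³. Remainder: 21x⁴ − 15x³ + 43x² + 14x − 3.
Step 2: lead(21x⁴ − 15x³ + 43x² + 14x − 3) ÷ lead(D) = 21x⁴ ÷ −3x² = −7x². Subtract (−7x²)·D = 21x⁴ − 21x³ + 49x². Remainder: 6x³ − 6x² + 14x − 3.
Step 3: lead(6x³ − 6x² + 14x − 3) ÷ lead(D) = 6x³ ÷ −3x² = −2x. Subtract (−2x)·D = 6x³ − 6x² + 14x. Remainder: −3.

Q(x) = 9x³ − 7x² − 2x; R(x) = −3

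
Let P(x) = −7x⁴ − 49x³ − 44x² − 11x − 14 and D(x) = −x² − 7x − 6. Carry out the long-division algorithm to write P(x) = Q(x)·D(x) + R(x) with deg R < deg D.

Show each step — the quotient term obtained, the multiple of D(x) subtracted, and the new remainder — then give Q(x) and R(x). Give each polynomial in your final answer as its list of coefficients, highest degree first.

Step 1: lead(−7x⁴ − 49x³ − 44x² − 11x − 14) ÷ lead(D) = −7x⁴ ÷ −x² = 7x². Subtract (7x²)·D = −7x⁴ − 49x³ − 42x². Remainder: −2x² − 11x − 14.
Step 2: lead(−2x² − 11x − 14) ÷ lead(D) = −2x² ÷ −x² = 2. Subtract (2)·D = −2x² − 14x − 12. Remainder: 3x − 2.

Q = [7, 0, 2]; R = [3, -2]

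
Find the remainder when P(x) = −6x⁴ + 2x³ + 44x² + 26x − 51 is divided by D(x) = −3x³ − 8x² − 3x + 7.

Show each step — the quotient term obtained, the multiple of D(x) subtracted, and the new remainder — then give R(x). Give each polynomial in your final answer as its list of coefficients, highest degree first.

Step 1: lead(−6x⁴ + 2x³ + 44x² + 26x − 51) ÷ lead(D) = −6x⁴ ÷ −3x³ = 2x. Subtract (2x)·D = −6x⁴ − 16x³ − 6x² + 14x. Remainder: 18x³ + 50x² + 12x − 51.
Step 2: lead(18x³ + 50x² + 12x − 51) ÷ lead(D) = 18x³ ÷ −3x³ = −6. Subtract (−6)·D = 18x³ + 48x² + 18x − 42. Remainder: 2x² − 6x − 9.

R = [2, -6, -9]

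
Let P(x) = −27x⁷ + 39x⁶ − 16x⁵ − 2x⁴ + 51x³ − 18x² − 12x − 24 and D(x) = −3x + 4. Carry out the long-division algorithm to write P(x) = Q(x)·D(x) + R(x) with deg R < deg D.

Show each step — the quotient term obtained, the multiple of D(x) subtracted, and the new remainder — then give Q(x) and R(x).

Q(x) = 9x⁶ − x⁵ + 4x⁴ + 6x³ − 9x² − 6x − 4; R(x) = −8

Step 1: lead(−27x⁷ + 39x⁶ − 16x⁵ − 2x⁴ + 51x³ − 18x² − 12x − 24) ÷ lead(D) = −27x⁷ ÷ −3x = 9x⁶. Subtract (9x⁶)·D = −27x⁷ + 36x⁶. Remainder: 3x⁶ − 16x⁵ − 2x⁴ + 51x³ − 18x² − 12x − 24.
Step 2: lead(3x⁶ − 16x⁵ − 2x⁴ + 51x³ − 18x² − 12x − 24) ÷ lead(D) = 3x⁶ ÷ −3x = −x⁵. Subtract (−x⁵)·D = 3x⁶ − 4x⁵. Remainder: −12x⁵ − 2x⁴ + 51x³ − 18x² − 12x − 24.
Step 3: lead(−12x⁵ − 2x⁴ + 51x³ − 18x² − 12x − 24) ÷ lead(D) = −12x⁵ ÷ −3x = 4x⁴. Subtract (4x⁴)·D = −12x⁵ + 16x⁴. Remainder: −18x⁴ + 51x³ − 18x² − 12x − 24.
Step 4: lead(−18x⁴ + 51x³ − 18x² − 12x − 24) ÷ lead(D) = −18x⁴ ÷ −3x = 6x³. Subtract (6x³)·D = −18x⁴ + 24x³. Remainder: 27x³ − 18x² − 12x − 24.
Step 5: lead(27x³ − 18x² − 12x − 24) ÷ lead(D) = 27x³ ÷ −3x = −9x². Subtract (−9x²)·D = 27x³ − 36x². Remainder: 18x² − 12x − 24.
Step 6: lead(18x² − 12x − 24) ÷ lead(D) = 18x² ÷ −3x = −6x. Subtract (−6x)·D = 18x² − 24x. Remainder: 12x − 24.
Step 7: lead(12x − 24) ÷ lead(D) = 12x ÷ −3x = −4. Subtract (−4)·D = 12x − 16. Remainder: −8.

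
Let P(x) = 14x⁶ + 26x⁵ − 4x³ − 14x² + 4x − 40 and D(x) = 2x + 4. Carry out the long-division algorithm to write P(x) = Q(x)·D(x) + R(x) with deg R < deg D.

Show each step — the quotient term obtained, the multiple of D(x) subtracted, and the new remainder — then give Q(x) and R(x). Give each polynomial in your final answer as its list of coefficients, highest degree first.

Step 1: lead(14x⁶ + 26x⁵ − 4x³ − 14x² + 4x − 40) ÷ lead(D) = 14x⁶ ÷ 2x = 7x⁵. Subtract (7x⁵)·D = 14x⁶ + 28x⁵. Remainder: −2x⁵ − 4x³ − 14x² + 4x − 40.
Step 2: lead(−2x⁵ − 4x³ − 14x² + 4x − 40) ÷ lead(D) = −2x⁵ ÷ 2x = −x⁴. Subtract (−x⁴)·D = −2x⁵ − 4x⁴. Remainder: 4x⁴ − 4x³ − 14x² + 4x − 40.
Step 3: lead(4x⁴ − 4x³ − 14x² + 4x − 40) ÷ lead(D) = 4x⁴ ÷ 2x = 2x³. Subtract (2x³)·D = 4x⁴ + 8x³. Remainder: −12x³ − 14x² + 4x − 40.
Step 4: lead(−12x³ − 14x² + 4x − 40) ÷ lead(D) = −12x³ ÷ 2x = −6x². Subtract (−6x²)·D = −12x³ − 24x². Remainder: 10x² + 4x − 40.
Step 5: lead(10x² + 4x − 40) ÷ lead(D) = 10x² ÷ 2x = 5x. Subtract (5x)·D = 10x² + 20x. Remainder: −16x − 40.
Step 6: lead(−16x − 40) ÷ lead(D) = −16x ÷ 2x = −8. Subtract (−8)·D = −16x − 32. Remainder: −8.

Q = [7, -1, 2, -6, 5, -8]; R = [-8]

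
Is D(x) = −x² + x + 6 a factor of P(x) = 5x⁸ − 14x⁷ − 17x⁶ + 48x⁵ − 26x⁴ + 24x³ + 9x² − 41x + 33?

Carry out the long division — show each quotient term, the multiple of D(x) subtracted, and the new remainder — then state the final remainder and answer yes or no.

Step 1: lead(5x⁸ − 14x⁷ − 17x⁶ + 48x⁵ − 26x⁴ + 24x³ + 9x² − 41x + 33) ÷ lead(D) = 5x⁸ ÷ −x² = −5x⁶. Subtract (−5x⁶)·D = 5x⁸ − 5x⁷ − 30x⁶. Remainder: −9x⁷ + 13x⁶ + 48x⁵ − 26x⁴ + 24x³ + 9x² − 41x + 33.
Step 2: lead(−9x⁷ + 13x⁶ + 48x⁵ − 26x⁴ + 24x³ + 9x² − 41x + 33) ÷ lead(D) = −9x⁷ ÷ −x² = 9x⁵. Subtract (9x⁵)·D = −9x⁷ + 9x⁶ + 54x⁵. Remainder: 4x⁶ − 6x⁵ − 26x⁴ + 24x³ + 9x² − 41x + 33.
Step 3: lead(4x⁶ − 6x⁵ − 26x⁴ + 24x³ + 9x² − 41x + 33) ÷ lead(D) = 4x⁶ ÷ −x² = −4x⁴. Subtract (−4x⁴)·D = 4x⁶ − 4x⁵ − 24x⁴. Remainder: −2x⁵ − 2x⁴ + 24x³ + 9x² − 41x + 33.
Step 4: lead(−2x⁵ − 2x⁴ + 24x³ + 9x² − 41x + 33) ÷ lead(D) = −2x⁵ ÷ −x² = 2x³. Subtract (2x³)·D = −2x⁵ + 2x⁴ + 12x³. Remainder: −4x⁴ + 12x³ + 9x² − 41x + 33.
Step 5: lead(−4x⁴ + 12x³ + 9x² − 41x + 33) ÷ lead(D) = −4x⁴ ÷ −x² = 4x². Subtract (4x²)·D = −4x⁴ + 4x³ + 24x². Remainder: 8x³ − 15x² − 41x + 33.
Step 6: lead(8x³ − 15x² − 41x + 33) ÷ lead(D) = 8x³ ÷ −x² = −8x. Subtract (−8x)·D = 8x³ − 8x² − 48x. Remainder: −7x² + 7x + 33.
Step 7: lead(−7x² + 7x + 33) ÷ lead(D) = −7x² ÷ −x² = 7. Subtract (7)·D = −7x² + 7x + 42. Remainder: −9.

R(x) = −9, so D(x) is not a factor of P(x). no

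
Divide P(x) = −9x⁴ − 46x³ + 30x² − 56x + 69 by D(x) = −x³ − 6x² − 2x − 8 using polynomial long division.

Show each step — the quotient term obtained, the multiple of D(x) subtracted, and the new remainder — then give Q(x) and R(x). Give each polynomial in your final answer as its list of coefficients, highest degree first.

Q = [9, -8]; R = [5]

Step 1: lead(−9x⁴ − 46x³ + 30x² − 56x + 69) ÷ lead(D) = −9x⁴ ÷ −x³ = 9x. Subtract (9x)·D = −9x⁴ − 54x³ − 18x² − 72x. Remainder: 8x³ + 48x² + 16x + 69.
Step 2: lead(8x³ + 48x² + 16x + 69) ÷ lead(D) = 8x³ ÷ −x³ = −8. Subtract (−8)·D = 8x³ + 48x² + 16x + 64. Remainder: 5.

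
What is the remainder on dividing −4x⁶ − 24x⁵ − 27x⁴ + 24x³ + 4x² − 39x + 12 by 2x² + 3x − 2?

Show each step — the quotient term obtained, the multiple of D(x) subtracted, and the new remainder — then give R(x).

R(x) = −6

Step 1: lead(−4x⁶ − 24x⁵ − 27x⁴ + 24x³ + 4x² − 39x + 12) ÷ lead(D) = −4x⁶ ÷ 2x² = −2x⁴. Subtract (−2x⁴)·D = −4x⁶ − 6x⁵ + 4x⁴. Remainder: −18x⁵ − 31x⁴ + 24x³ + 4x² − 39x + 12.
Step 2: lead(−18x⁵ − 31x⁴ + 24x³ + 4x² − 39x + 12) ÷ lead(D) = −18x⁵ ÷ 2x² = −9x³. Subtract (−9x³)·D = −18x⁵ − 27x⁴ + 18x³. Remainder: −4x⁴ + 6x³ + 4x² − 39x + 12.
Step 3: lead(−4x⁴ + 6x³ + 4x² − 39x + 12) ÷ lead(D) = −4x⁴ ÷ 2x² = −2x². Subtract (−2x²)·D = −4x⁴ − 6x³ + 4x². Remainder: 12x³ − 39x + 12.
Step 4: lead(12x³ − 39x + 12) ÷ lead(D) = 12x³ ÷ 2x² = 6x. Subtract (6x)·D = 12x³ + 18x² − 12x. Remainder: −18x² − 27x + 12.
Step 5: lead(−18x² − 27x + 12) ÷ lead(D) = −18x² ÷ 2x² = −9. Subtract (−9)·D = −18x² − 27x + 18. Remainder: −6.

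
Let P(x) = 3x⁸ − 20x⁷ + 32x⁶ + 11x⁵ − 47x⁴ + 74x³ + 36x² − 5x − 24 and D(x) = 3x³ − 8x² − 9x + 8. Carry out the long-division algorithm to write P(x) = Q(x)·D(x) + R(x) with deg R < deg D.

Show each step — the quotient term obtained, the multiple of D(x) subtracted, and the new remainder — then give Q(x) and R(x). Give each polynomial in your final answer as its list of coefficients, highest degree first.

Q = [1, -4, 3, -3, -4, -3]; R = [0]

Step 1: lead(3x⁸ − 20x⁷ + 32x⁶ + 11x⁵ − 47x⁴ + 74x³ + 36x² − 5x − 24) ÷ lead(D) = 3x⁸ ÷ 3x³ = x⁵. Subtract (x⁵)·D = 3x⁸ − 8x⁷ − 9x⁶ + 8x⁵. Remainder: −12x⁷ + 41x⁶ + 3x⁵ − 47x⁴ + 74x³ + 36x² − 5x − 24.
Step 2: lead(−12x⁷ + 41x⁶ + 3x⁵ − 47x⁴ + 74x³ + 36x² − 5x − 24) ÷ lead(D) = −12x⁷ ÷ 3x³ = −4x⁴. Subtract (−4x⁴)·D = −12x⁷ + 32x⁶ + 36x⁵ − 32x⁴. Remainder: 9x⁶ − 33x⁵ − 15x⁴ + 74x³ + 36x² − 5x − 24.
Step 3: lead(9x⁶ − 33x⁵ − 15x⁴ + 74x³ + 36x² − 5x − 24) ÷ lead(D) = 9x⁶ ÷ 3x³ = 3x³. Subtract (3x³)·D = 9x⁶ − 24x⁵ − 27x⁴ + 24x³. Remainder: −9x⁵ + 12x⁴ + 50x³ + 36x² − 5x − 24.
Step 4: lead(−9x⁵ + 12x⁴ + 50x³ + 36x² − 5x − 24) ÷ lead(D) = −9x⁵ ÷ 3x³ = −3x². Subtract (−3x²)·D = −9x⁵ + 24x⁴ + 27x³ − 24x². Remainder: −12x⁴ + 23x³ + 60x² − 5x − 24.
Step 5: lead(−12x⁴ + 23x³ + 60x² − 5x − 24) ÷ lead(D) = −12x⁴ ÷ 3x³ = −4x. Subtract (−4x)·D = −12x⁴ + 32x³ + 36x² − 32x. Remainder: −9x³ + 24x² + 27x − 24.
Step 6: lead(−9x³ + 24x² + 27x − 24) ÷ lead(D) = −9x³ ÷ 3x³ = −3. Subtract (−3)·D = −9x³ + 24x² + 27x − 24. Remainder: 0.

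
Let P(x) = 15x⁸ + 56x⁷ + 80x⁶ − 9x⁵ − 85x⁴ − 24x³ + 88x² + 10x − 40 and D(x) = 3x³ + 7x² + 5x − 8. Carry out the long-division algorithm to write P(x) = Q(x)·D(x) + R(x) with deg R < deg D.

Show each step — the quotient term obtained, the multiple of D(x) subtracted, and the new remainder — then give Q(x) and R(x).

Q(x) = 5x⁵ + 7x⁴ + 2x³ − 6x² + x + 5; R(x) = −7x

Step 1: lead(15x⁸ + 56x⁷ + 80x⁶ − 9x⁵ − 85x⁴ − 24x³ + 88x² + 10x − 40) ÷ lead(D) = 15x⁸ ÷ 3x³ = 5x⁵. Subtract (5x⁵)·D = 15x⁸ + 35x⁷ + 25x⁶ − 40x⁵. Remainder: 21x⁷ + 55x⁶ + 31x⁵ − 85x⁴ − 24x³ + 88x² + 10x − 40.
Step 2: lead(21x⁷ + 55x⁶ + 31x⁵ − 85x⁴ − 24x³ + 88x² + 10x − 40) ÷ lead(D) = 21x⁷ ÷ 3x³ = 7x⁴. Subtract (7x⁴)·D = 21x⁷ + 49x⁶ + 35x⁵ − 56x⁴. Remainder: 6x⁶ − 4x⁵ − 29x⁴ − 24x³ + 88x² + 10x − 40.
Step 3: lead(6x⁶ − 4x⁵ − 29x⁴ − 24x³ + 88x² + 10x − 40) ÷ lead(D) = 6x⁶ ÷ 3x³ = 2x³. Subtract (2x³)·D = 6x⁶ + 14x⁵ + 10x⁴ − 16x³. Remainder: −18x⁵ − 39x⁴ − 8x³ + 88x² + 10x − 40.
Step 4: lead(−18x⁵ − 39x⁴ − 8x³ + 88x² + 10x − 40) ÷ lead(D) = −18x⁵ ÷ 3x³ = −6x². Subtract (−6x²)·D = −18x⁵ − 42x⁴ − 30x³ + 48x². Remainder: 3x⁴ + 22x³ + 40x² + 10x − 40.
Step 5: lead(3x⁴ + 22x³ + 40x² + 10x − 40) ÷ lead(D) = 3x⁴ ÷ 3x³ = x. Subtract (x)·D = 3x⁴ + 7x³ + 5x² − 8x. Remainder: 15x³ + 35x² + 18x − 40.
Step 6: lead(15x³ + 35x² + 18x − 40) ÷ lead(D) = 15x³ ÷ 3x³ = 5. Subtract (5)·D = 15x³ + 35x² + 25x − 40. Remainder: −7x.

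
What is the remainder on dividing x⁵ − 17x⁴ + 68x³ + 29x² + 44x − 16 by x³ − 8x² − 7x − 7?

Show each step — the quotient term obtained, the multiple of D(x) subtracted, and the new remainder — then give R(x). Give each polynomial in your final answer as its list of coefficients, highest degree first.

Step 1: lead(x⁵ − 17x⁴ + 68x³ + 29x² + 44x − 16) ÷ lead(D) = x⁵ ÷ x³ = x². Subtract (x²)·D = x⁵ − 8x⁴ − 7x³ − 7x². Remainder: −9x⁴ + 75x³ + 36x² + 44x − 16.
Step 2: lead(−9x⁴ + 75x³ + 36x² + 44x − 16) ÷ lead(D) = −9x⁴ ÷ x³ = −9x. Subtract (−9x)·D = −9x⁴ + 72x³ + 63x² + 63x. Remainder: 3x³ − 27x² − 19x − 16.
Step 3: lead(3x³ − 27x² − 19x − 16) ÷ lead(D) = 3x³ ÷ x³ = 3. Subtract (3)·D = 3x³ − 24x² − 21x − 21. Remainder: −3x² + 2x + 5.

R = [-3, 2, 5]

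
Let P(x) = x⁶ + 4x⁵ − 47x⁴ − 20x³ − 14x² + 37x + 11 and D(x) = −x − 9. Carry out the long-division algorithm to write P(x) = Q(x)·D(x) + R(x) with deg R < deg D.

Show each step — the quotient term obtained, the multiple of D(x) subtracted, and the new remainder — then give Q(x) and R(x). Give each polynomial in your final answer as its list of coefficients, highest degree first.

Step 1: lead(x⁶ + 4x⁵ − 47x⁴ − 20x³ − 14x² + 37x + 11) ÷ lead(D) = x⁶ ÷ −x = −x⁵. Subtract (−x⁵)·D = x⁶ + 9x⁵. Remainder: −5x⁵ − 47x⁴ − 20x³ − 14x² + 37x + 11.
Step 2: lead(−5x⁵ − 47x⁴ − 20x³ − 14x² + 37x + 11) ÷ lead(D) = −5x⁵ ÷ −x = 5x⁴. Subtract (5x⁴)·D = −5x⁵ − 45x⁴. Remainder: −2x⁴ − 20x³ − 14x² + 37x + 11.
Step 3: lead(−2x⁴ − 20x³ − 14x² + 37x + 11) ÷ lead(D) = −2x⁴ ÷ −x = 2x³. Subtract (2x³)·D = −2x⁴ − 18x³. Remainder: −2x³ − 14x² + 37x + 11.
Step 4: lead(−2x³ − 14x² + 37x + 11) ÷ lead(D) = −2x³ ÷ −x = 2x². Subtract (2x²)·D = −2x³ − 18x². Remainder: 4x² + 37x + 11.
Step 5: lead(4x² + 37x + 11) ÷ lead(D) = 4x² ÷ −x = −4x. Subtract (−4x)·D = 4x² + 36x. Remainder: x + 11.
Step 6: lead(x + 11) ÷ lead(D) = x ÷ −x = −1. Subtract (−1)·D = x + 9. Remainder: 2.

Q = [-1, 5, 2, 2, -4, -1]; R = [2]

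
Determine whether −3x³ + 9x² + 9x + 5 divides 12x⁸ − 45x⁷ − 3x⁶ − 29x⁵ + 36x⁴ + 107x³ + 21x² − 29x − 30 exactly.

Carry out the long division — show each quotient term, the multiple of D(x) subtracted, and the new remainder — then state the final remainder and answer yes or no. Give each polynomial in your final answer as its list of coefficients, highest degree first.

R = [0], so D(x) is a factor of P(x). yes

Step 1: lead(12x⁸ − 45x⁷ − 3x⁶ − 29x⁵ + 36x⁴ + 107x³ + 21x² − 29x − 30) ÷ lead(D) = 12x⁸ ÷ −3x³ = −4x⁵. Subtract (−4x⁵)·D = 12x⁸ − 36x⁷ − 36x⁶ − 20x⁵. Remainder: −9x⁷ + 33x⁶ − 9x⁵ + 36x⁴ + 107x³ + 21x² − 29x − 30.
Step 2: lead(−9x⁷ + 33x⁶ − 9x⁵ + 36x⁴ + 107x³ + 21x² − 29x − 30) ÷ lead(D) = −9x⁷ ÷ −3x³ = 3x⁴. Subtract (3x⁴)·D = −9x⁷ + 27x⁶ + 27x⁵ + 15x⁴. Remainder: 6x⁶ − 36x⁵ + 21x⁴ + 107x³ + 21x² − 29x − 30.
Step 3: lead(6x⁶ − 36x⁵ + 21x⁴ + 107x³ + 21x² − 29x − 30) ÷ lead(D) = 6x⁶ ÷ −3x³ = −2x³. Subtract (−2x³)·D = 6x⁶ − 18x⁵ − 18x⁴ − 10x³. Remainder: −18x⁵ + 39x⁴ + 117x³ + 21x² − 29x − 30.
Step 4: lead(−18x⁵ + 39x⁴ + 117x³ + 21x² − 29x − 30) ÷ lead(D) = −18x⁵ ÷ −3x³ = 6x². Subtract (6x²)·D = −18x⁵ + 54x⁴ + 54x³ + 30x². Remainder: −15x⁴ + 63x³ − 9x² − 29x − 30.
Step 5: lead(−15x⁴ + 63x³ − 9x² − 29x − 30) ÷ lead(D) = −15x⁴ ÷ −3x³ = 5x. Subtract (5x)·D = −15x⁴ + 45x³ + 45x² + 25x. Remainder: 18x³ − 54x² − 54x − 30.
Step 6: lead(18x³ − 54x² − 54x − 30) ÷ lead(D) = 18x³ ÷ −3x³ = −6. Subtract (−6)·D = 18x³ − 54x² − 54x − 30. Remainder: 0.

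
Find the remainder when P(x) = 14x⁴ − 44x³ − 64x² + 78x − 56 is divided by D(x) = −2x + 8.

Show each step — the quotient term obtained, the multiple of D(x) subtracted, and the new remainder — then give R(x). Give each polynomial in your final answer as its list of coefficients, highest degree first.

Step 1: lead(14x⁴ − 44x³ − 64x² + 78x − 56) ÷ lead(D) = 14x⁴ ÷ −2x = −7x³. Subtract (−7x³)·D = 14x⁴ − 56x³. Remainder: 12x³ − 64x² + 78x − 56.
Step 2: lead(12x³ − 64x² + 78x − 56) ÷ lead(D) = 12x³ ÷ −2x = −6x². Subtract (−6x²)·D = 12x³ − 48x². Remainder: −16x² + 78x − 56.
Step 3: lead(−16x² + 78x − 56) ÷ lead(D) = −16x² ÷ −2x = 8x. Subtract (8x)·D = −16x² + 64x. Remainder: 14x − 56.
Step 4: lead(14x − 56) ÷ lead(D) = 14x ÷ −2x = −7. Subtract (−7)·D = 14x − 56. Remainder: 0.

R = [0]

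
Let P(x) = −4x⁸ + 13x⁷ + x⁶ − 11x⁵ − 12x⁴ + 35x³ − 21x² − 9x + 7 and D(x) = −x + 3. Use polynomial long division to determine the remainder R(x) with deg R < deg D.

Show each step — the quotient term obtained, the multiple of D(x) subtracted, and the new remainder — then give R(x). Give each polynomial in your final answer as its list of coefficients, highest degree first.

Step 1: lead(−4x⁸ + 13x⁷ + x⁶ − 11x⁵ − 12x⁴ + 35x³ − 21x² − 9x + 7) ÷ lead(D) = −4x⁸ ÷ −x = 4x⁷. Subtract (4x⁷)·D = −4x⁸ + 12x⁷. Remainder: x⁷ + x⁶ − 11x⁵ − 12x⁴ + 35x³ − 21x² − 9x + 7.
Step 2: lead(x⁷ + x⁶ − 11x⁵ − 12x⁴ + 35x³ − 21x² − 9x + 7) ÷ lead(D) = x⁷ ÷ −x = −x⁶. Subtract (−x⁶)·D = x⁷ − 3x⁶. Remainder: 4x⁶ − 11x⁵ − 12x⁴ + 35x³ − 21x² − 9x + 7.
Step 3: lead(4x⁶ − 11x⁵ − 12x⁴ + 35x³ − 21x² − 9x + 7) ÷ lead(D) = 4x⁶ ÷ −x = −4x⁵. Subtract (−4x⁵)·D = 4x⁶ − 12x⁵. Remainder: x⁵ − 12x⁴ + 35x³ − 21x² − 9x + 7.
Step 4: lead(x⁵ − 12x⁴ + 35x³ − 21x² − 9x + 7) ÷ lead(D) = x⁵ ÷ −x = −x⁴. Subtract (−x⁴)·D = x⁵ − 3x⁴. Remainder: −9x⁴ + 35x³ − 21x² − 9x + 7.
Step 5: lead(−9x⁴ + 35x³ − 21x² − 9x + 7) ÷ lead(D) = −9x⁴ ÷ −x = 9x³. Subtract (9x³)·D = −9x⁴ + 27x³. Remainder: 8x³ − 21x² − 9x + 7.
Step 6: lead(8x³ − 21x² − 9x + 7) ÷ lead(D) = 8x³ ÷ −x = −8x². Subtract (−8x²)·D = 8x³ − 24x². Remainder: 3x² − 9x + 7.
Step 7: lead(3x² − 9x + 7) ÷ lead(D) = 3x² ÷ −x = −3x. Subtract (−3x)·D = 3x² − 9x. Remainder: 7.

R = [7]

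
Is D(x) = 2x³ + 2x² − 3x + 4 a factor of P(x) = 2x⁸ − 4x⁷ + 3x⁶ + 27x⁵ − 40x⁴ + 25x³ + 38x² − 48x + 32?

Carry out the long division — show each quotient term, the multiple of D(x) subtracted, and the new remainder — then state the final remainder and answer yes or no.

Step 1: lead(2x⁸ − 4x⁷ + 3x⁶ + 27x⁵ − 40x⁴ + 25x³ + 38x² − 48x + 32) ÷ lead(D) = 2x⁸ ÷ 2x³ = x⁵. Subtract (x⁵)·D = 2x⁸ + 2x⁷ − 3x⁶ + 4x⁵. Remainder: −6x⁷ + 6x⁶ + 23x⁵ − 40x⁴ + 25x³ + 38x² − 48x + 32.
Step 2: lead(−6x⁷ + 6x⁶ + 23x⁵ − 40x⁴ + 25x³ + 38x² − 48x + 32) ÷ lead(D) = −6x⁷ ÷ 2x³ = −3x⁴. Subtract (−3x⁴)·D = −6x⁷ − 6x⁶ + 9x⁵ − 12x⁴. Remainder: 12x⁶ + 14x⁵ − 28x⁴ + 25x³ + 38x² − 48x + 32.
Step 3: lead(12x⁶ + 14x⁵ − 28x⁴ + 25x³ + 38x² − 48x + 32) ÷ lead(D) = 12x⁶ ÷ 2x³ = 6x³. Subtract (6x³)·D = 12x⁶ + 12x⁵ − 18x⁴ + 24x³. Remainder: 2x⁵ − 10x⁴ + x³ + 38x² − 48x + 32.
Step 4: lead(2x⁵ − 10x⁴ + x³ + 38x² − 48x + 32) ÷ lead(D) = 2x⁵ ÷ 2x³ = x². Subtract (x²)·D = 2x⁵ + 2x⁴ − 3x³ + 4x². Remainder: −12x⁴ + 4x³ + 34x² − 48x + 32.
Step 5: lead(−12x⁴ + 4x³ + 34x² − 48x + 32) ÷ lead(D) = −12x⁴ ÷ 2x³ = −6x. Subtract (−6x)·D = −12x⁴ − 12x³ + 18x² − 24x. Remainder: 16x³ + 16x² − 24x + 32.
Step 6: lead(16x³ + 16x² − 24x + 32) ÷ lead(D) = 16x³ ÷ 2x³ = 8. Subtract (8)·D = 16x³ + 16x² − 24x + 32. Remainder: 0.

R(x) = 0, so D(x) is a factor of P(x). yes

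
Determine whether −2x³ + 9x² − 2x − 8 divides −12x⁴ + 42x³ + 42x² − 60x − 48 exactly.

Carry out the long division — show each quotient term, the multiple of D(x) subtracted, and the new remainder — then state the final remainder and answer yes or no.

Step 1: lead(−12x⁴ + 42x³ + 42x² − 60x − 48) ÷ lead(D) = −12x⁴ ÷ −2x³ = 6x. Subtract (6x)·D = −12x⁴ + 54x³ − 12x² − 48x. Remainder: −12x³ + 54x² − 12x − 48.
Step 2: lead(−12x³ + 54x² − 12x − 48) ÷ lead(D) = −12x³ ÷ −2x³ = 6. Subtract (6)·D = −12x³ + 54x² − 12x − 48. Remainder: 0.

R(x) = 0, so D(x) is a factor of P(x). yes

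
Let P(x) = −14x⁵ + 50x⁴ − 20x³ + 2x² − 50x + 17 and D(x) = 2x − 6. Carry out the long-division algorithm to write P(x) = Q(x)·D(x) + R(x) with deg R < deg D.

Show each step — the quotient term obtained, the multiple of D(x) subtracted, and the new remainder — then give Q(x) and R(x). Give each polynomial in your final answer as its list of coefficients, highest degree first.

Q = [-7, 4, 2, 7, -4]; R = [-7]

Step 1: lead(−14x⁵ + 50x⁴ − 20x³ + 2x² − 50x + 17) ÷ lead(D) = −14x⁵ ÷ 2x = −7x⁴. Subtract (−7x⁴)·D = −14x⁵ + 42x⁴. Remainder: 8x⁴ − 20x³ + 2x² − 50x + 17.
Step 2: lead(8x⁴ − 20x³ + 2x² − 50x + 17) ÷ lead(D) = 8x⁴ ÷ 2x = 4x³. Subtract (4x³)·D = 8x⁴ − 24x³. Remainder: 4x³ + 2x² − 50x + 17.
Step 3: lead(4x³ + 2x² − 50x + 17) ÷ lead(D) = 4x³ ÷ 2x = 2x². Subtract (2x²)·D = 4x³ − 12x². Remainder: 14x² − 50x + 17.
Step 4: lead(14x² − 50x + 17) ÷ lead(D) = 14x² ÷ 2x = 7x. Subtract (7x)·D = 14x² − 42x. Remainder: −8x + 17.
Step 5: lead(−8x + 17) ÷ lead(D) = −8x ÷ 2x = −4. Subtract (−4)·D = −8x + 24. Remainder: −7.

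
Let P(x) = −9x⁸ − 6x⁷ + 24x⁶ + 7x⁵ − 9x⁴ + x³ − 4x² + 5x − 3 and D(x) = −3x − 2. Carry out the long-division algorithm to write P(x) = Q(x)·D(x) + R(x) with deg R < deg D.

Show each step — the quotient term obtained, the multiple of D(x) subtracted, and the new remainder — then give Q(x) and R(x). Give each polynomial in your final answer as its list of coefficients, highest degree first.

Q = [3, 0, -8, 3, 1, -1, 2, -3]; R = [-9]

Step 1: lead(−9x⁸ − 6x⁷ + 24x⁶ + 7x⁵ − 9x⁴ + x³ − 4x² + 5x − 3) ÷ lead(D) = −9x⁸ ÷ −3x = 3x⁷. Subtract (3x⁷)·D = −9x⁸ − 6x⁷. Remainder: 24x⁶ + 7x⁵ − 9x⁴ + x³ − 4x² + 5x − 3.
Step 2: lead(24x⁶ + 7x⁵ − 9x⁴ + x³ − 4x² + 5x − 3) ÷ lead(D) = 24x⁶ ÷ −3x = −8x⁵. Subtract (−8x⁵)·D = 24x⁶ + 16x⁵. Remainder: −9x⁵ − 9x⁴ + x³ − 4x² + 5x − 3.
Step 3: lead(−9x⁵ − 9x⁴ + x³ − 4x² + 5x − 3) ÷ lead(D) = −9x⁵ ÷ −3x = 3x⁴. Subtract (3x⁴)·D = −9x⁵ − 6x⁴. Remainder: −3x⁴ + x³ − 4x² + 5x − 3.
Step 4: lead(−3x⁴ + x³ − 4x² + 5x − 3) ÷ lead(D) = −3x⁴ ÷ −3x = x³. Subtract (x³)·D = −3x⁴ − 2x³. Remainder: 3x³ − 4x² + 5x − 3.
Step 5: lead(3x³ − 4x² + 5x − 3) ÷ lead(D) = 3x³ ÷ −3x = −x². Subtract (−x²)·D = 3x³ + 2x². Remainder: −6x² + 5x − 3.
Step 6: lead(−6x² + 5x − 3) ÷ lead(D) = −6x² ÷ −3x = 2x. Subtract (2x)·D = −6x² − 4x. Remainder: 9x − 3.
Step 7: lead(9x − 3) ÷ lead(D) = 9x ÷ −3x = −3. Subtract (−3)·D = 9x + 6. Remainder: −9.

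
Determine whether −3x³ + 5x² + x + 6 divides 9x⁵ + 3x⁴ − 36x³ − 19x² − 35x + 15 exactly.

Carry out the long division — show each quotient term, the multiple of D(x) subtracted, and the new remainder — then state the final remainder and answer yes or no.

Step 1: lead(9x⁵ + 3x⁴ − 36x³ − 19x² − 35x + 15) ÷ lead(D) = 9x⁵ ÷ −3x³ = −3x². Subtract (−3x²)·D = 9x⁵ − 15x⁴ − 3x³ − 18x². Remainder: 18x⁴ − 33x³ − x² − 35x + 15.
Step 2: lead(18x⁴ − 33x³ − x² − 35x + 15) ÷ lead(D) = 18x⁴ ÷ −3x³ = −6x. Subtract (−6x)·D = 18x⁴ − 30x³ − 6x² − 36x. Remainder: −3x³ + 5x² + x + 15.
Step 3: lead(−3x³ + 5x² + x + 15) ÷ lead(D) = −3x³ ÷ −3x³ = 1. Subtract (1)·D = −3x³ + 5x² + x + 6. Remainder: 9.

R(x) = 9, so D(x) is not a factor of P(x). no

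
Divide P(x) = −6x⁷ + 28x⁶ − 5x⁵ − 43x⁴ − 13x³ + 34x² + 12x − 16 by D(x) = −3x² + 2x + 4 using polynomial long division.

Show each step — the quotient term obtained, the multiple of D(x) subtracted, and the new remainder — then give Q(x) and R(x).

Step 1: lead(−6x⁷ + 28x⁶ − 5x⁵ − 43x⁴ − 13x³ + 34x² + 12x − 16) ÷ lead(D) = −6x⁷ ÷ −3x² = 2x⁵. Subtract (2x⁵)·D = −6x⁷ + 4x⁶ + 8x⁵. Remainder: 24x⁶ − 13x⁵ − 43x⁴ − 13x³ + 34x² + 12x − 16.
Step 2: lead(24x⁶ − 13x⁵ − 43x⁴ − 13x³ + 34x² + 12x − 16) ÷ lead(D) = 24x⁶ ÷ −3x² = −8x⁴. Subtract (−8x⁴)·D = 24x⁶ − 16x⁵ − 32x⁴. Remainder: 3x⁵ − 11x⁴ − 13x³ + 34x² + 12x − 16.
Step 3: lead(3x⁵ − 11x⁴ − 13x³ + 34x² + 12x − 16) ÷ lead(D) = 3x⁵ ÷ −3x² = −x³. Subtract (−x³)·D = 3x⁵ − 2x⁴ − 4x³. Remainder: −9x⁴ − 9x³ + 34x² + 12x − 16.
Step 4: lead(−9x⁴ − 9x³ + 34x² + 12x − 16) ÷ lead(D) = −9x⁴ ÷ −3x² = 3x². Subtract (3x²)·D = −9x⁴ + 6x³ + 12x². Remainder: −15x³ + 22x² + 12x − 16.
Step 5: lead(−15x³ + 22x² + 12x − 16) ÷ lead(D) = −15x³ ÷ −3x² = 5x. Subtract (5x)·D = −15x³ + 10x² + 20x. Remainder: 12x² − 8x − 16.
Step 6: lead(12x² − 8x − 16) ÷ lead(D) = 12x² ÷ −3x² = −4. Subtract (−4)·D = 12x² − 8x − 16. Remainder: 0.

Q(x) = 2x⁵ − 8x⁴ − x³ + 3x² + 5x − 4; R(x) = 0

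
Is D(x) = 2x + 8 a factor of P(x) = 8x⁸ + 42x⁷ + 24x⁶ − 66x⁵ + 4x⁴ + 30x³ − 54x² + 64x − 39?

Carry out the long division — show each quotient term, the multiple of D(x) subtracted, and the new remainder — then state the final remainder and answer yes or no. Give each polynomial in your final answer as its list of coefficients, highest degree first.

R = [-7], so D(x) is not a factor of P(x). no

Step 1: lead(8x⁸ + 42x⁷ + 24x⁶ − 66x⁵ + 4x⁴ + 30x³ − 54x² + 64x − 39) ÷ lead(D) = 8x⁸ ÷ 2x = 4x⁷. Subtract (4x⁷)·D = 8x⁸ + 32x⁷. Remainder: 10x⁷ + 24x⁶ − 66x⁵ + 4x⁴ + 30x³ − 54x² + 64x − 39.
Step 2: lead(10x⁷ + 24x⁶ − 66x⁵ + 4x⁴ + 30x³ − 54x² + 64x − 39) ÷ lead(D) = 10x⁷ ÷ 2x = 5x⁶. Subtract (5x⁶)·D = 10x⁷ + 40x⁶. Remainder: −16x⁶ − 66x⁵ + 4x⁴ + 30x³ − 54x² + 64x − 39.
Step 3: lead(−16x⁶ − 66x⁵ + 4x⁴ + 30x³ − 54x² + 64x − 39) ÷ lead(D) = −16x⁶ ÷ 2x = −8x⁵. Subtract (−8x⁵)·D = −16x⁶ − 64x⁵. Remainder: −2x⁵ + 4x⁴ + 30x³ − 54x² + 64x − 39.
Step 4: lead(−2x⁵ + 4x⁴ + 30x³ − 54x² + 64x − 39) ÷ lead(D) = −2x⁵ ÷ 2x = −x⁴. Subtract (−x⁴)·D = −2x⁵ − 8x⁴. Remainder: 12x⁴ + 30x³ − 54x² + 64x − 39.
Step 5: lead(12x⁴ + 30x³ − 54x² + 64x − 39) ÷ lead(D) = 12x⁴ ÷ 2x = 6x³. Subtract (6x³)·D = 12x⁴ + 48x³. Remainder: −18x³ − 54x² + 64x − 39.
Step 6: lead(−18x³ − 54x² + 64x − 39) ÷ lead(D) = −18x³ ÷ 2x = −9x². Subtract (−9x²)·D = −18x³ − 72x². Remainder: 18x² + 64x − 39.
Step 7: lead(18x² + 64x − 39) ÷ lead(D) = 18x² ÷ 2x = 9x. Subtract (9x)·D = 18x² + 72x. Remainder: −8x − 39.
Step 8: lead(−8x − 39) ÷ lead(D) = −8x ÷ 2x = −4. Subtract (−4)·D = −8x − 32. Remainder: −7.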